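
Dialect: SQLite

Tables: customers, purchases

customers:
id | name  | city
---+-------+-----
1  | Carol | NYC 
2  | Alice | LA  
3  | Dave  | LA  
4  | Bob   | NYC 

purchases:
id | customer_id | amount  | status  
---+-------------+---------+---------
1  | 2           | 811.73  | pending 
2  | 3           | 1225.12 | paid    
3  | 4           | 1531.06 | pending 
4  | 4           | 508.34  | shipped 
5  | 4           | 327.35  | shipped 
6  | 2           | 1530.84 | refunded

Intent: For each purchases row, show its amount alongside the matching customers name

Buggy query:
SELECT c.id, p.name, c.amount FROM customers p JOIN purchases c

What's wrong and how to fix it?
Bug: JOIN with no ON clause produces a cartesian product; every purchases row pairs with every customers row

Fix: Specify the join condition linking the foreign key to the parent id

Corrected query:
SELECT c.id, p.name, c.amount FROM customers p JOIN purchases c ON c.customer_id = p.id

Result:
id | name  | amount 
---+-------+--------
1  | Alice | 811.73 
2  | Dave  | 1225.12
3  | Bob   | 1531.06
4  | Bob   | 508.34 
5  | Bob   | 327.35 
6  | Alice | 1530.84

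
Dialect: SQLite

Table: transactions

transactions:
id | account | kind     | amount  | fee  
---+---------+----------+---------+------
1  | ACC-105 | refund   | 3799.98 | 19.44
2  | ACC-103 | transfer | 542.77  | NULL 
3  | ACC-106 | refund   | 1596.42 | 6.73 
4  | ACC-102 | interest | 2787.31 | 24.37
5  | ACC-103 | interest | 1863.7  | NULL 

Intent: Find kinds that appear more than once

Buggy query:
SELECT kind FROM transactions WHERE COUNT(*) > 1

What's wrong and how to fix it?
Bug: COUNT(*) is an aggregate and cannot be used in WHERE

Fix: GROUP BY kind, then filter groups with HAVING COUNT(*) > 1

Corrected query:
SELECT kind FROM transactions GROUP BY kind HAVING COUNT(*) > 1

Result:
kind    
--------
interest
refund  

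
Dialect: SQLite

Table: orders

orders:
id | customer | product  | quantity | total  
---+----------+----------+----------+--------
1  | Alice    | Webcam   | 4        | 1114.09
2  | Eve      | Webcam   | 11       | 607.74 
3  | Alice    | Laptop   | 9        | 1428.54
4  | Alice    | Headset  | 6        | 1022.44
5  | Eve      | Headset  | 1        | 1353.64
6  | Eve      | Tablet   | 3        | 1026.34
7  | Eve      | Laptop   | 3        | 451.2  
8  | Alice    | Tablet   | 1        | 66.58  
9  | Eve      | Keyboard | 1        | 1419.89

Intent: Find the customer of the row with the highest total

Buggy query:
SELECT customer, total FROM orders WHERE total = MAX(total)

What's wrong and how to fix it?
Bug: WHERE is evaluated per row; an aggregate over the whole table isn't defined there

Fix: Use a subquery: WHERE total = (SELECT MAX(total) FROM orders)

Corrected query:
SELECT customer, total FROM orders WHERE total = (SELECT MAX(total) FROM orders)

Result:
customer | total  
---------+--------
Alice    | 1428.54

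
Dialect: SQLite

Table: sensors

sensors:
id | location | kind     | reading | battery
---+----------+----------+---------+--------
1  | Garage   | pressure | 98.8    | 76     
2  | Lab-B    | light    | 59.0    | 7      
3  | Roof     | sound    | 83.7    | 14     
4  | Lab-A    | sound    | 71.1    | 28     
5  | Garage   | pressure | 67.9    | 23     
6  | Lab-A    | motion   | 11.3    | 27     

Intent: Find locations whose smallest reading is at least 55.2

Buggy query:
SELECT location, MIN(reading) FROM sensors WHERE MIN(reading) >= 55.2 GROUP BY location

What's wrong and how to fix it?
Bug: MIN() in WHERE is a misuse of aggregate

Fix: Use HAVING for the per-group MIN condition

Corrected query:
SELECT location, MIN(reading) FROM sensors GROUP BY location HAVING MIN(reading) >= 55.2

Result:
location | MIN(reading)
---------+-------------
Garage   | 67.9        
Lab-B    | 59          
Roof     | 83.7        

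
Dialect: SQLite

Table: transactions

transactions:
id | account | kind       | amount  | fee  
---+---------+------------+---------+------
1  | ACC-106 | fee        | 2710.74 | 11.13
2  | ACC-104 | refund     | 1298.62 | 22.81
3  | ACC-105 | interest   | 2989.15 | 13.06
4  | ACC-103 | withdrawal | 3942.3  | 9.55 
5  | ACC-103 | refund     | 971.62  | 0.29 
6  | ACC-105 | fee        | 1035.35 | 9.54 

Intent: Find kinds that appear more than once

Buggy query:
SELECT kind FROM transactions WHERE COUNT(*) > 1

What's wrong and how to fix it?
Bug: WHERE can't reference COUNT(*); aggregates are computed after WHERE

Fix: Group first, then use HAVING for the count condition

Corrected query:
SELECT kind FROM transactions GROUP BY kind HAVING COUNT(*) > 1

Result:
kind  
------
fee   
refund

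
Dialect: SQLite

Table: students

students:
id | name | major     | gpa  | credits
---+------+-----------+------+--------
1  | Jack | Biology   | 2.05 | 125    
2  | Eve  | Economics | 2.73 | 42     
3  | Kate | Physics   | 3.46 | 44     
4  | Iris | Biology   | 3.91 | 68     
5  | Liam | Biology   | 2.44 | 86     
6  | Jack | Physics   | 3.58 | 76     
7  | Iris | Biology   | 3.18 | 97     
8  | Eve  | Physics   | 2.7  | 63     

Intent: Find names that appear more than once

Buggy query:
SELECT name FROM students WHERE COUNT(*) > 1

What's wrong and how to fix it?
Bug: WHERE can't reference COUNT(*); aggregates are computed after WHERE

Fix: Group first, then use HAVING for the count condition

Corrected query:
SELECT name FROM students GROUP BY name HAVING COUNT(*) > 1

Result:
name
----
Eve 
Iris
Jack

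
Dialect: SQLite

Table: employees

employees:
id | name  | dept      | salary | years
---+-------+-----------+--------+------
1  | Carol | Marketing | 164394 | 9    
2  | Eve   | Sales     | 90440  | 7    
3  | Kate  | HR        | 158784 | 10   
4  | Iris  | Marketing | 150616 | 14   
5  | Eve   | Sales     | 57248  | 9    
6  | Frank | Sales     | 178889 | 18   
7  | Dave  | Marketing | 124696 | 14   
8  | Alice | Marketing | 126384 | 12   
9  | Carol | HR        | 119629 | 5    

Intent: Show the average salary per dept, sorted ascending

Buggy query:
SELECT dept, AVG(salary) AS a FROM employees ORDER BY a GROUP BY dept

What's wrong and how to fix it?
Bug: GROUP BY must precede ORDER BY

Fix: Move ORDER BY to the end, after GROUP BY

Corrected query:
SELECT dept, AVG(salary) AS a FROM employees GROUP BY dept ORDER BY a

Result:
dept      | a       
----------+---------
Sales     | 108859  
HR        | 139206.5
Marketing | 141522.5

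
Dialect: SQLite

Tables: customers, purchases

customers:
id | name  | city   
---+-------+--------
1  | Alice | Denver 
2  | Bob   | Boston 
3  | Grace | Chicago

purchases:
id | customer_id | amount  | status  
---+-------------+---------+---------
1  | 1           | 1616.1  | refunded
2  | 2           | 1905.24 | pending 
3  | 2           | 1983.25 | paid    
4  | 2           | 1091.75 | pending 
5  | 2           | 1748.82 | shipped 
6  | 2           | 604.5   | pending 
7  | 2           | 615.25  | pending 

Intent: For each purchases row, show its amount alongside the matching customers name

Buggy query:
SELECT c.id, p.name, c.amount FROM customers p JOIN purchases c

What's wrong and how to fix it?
Bug: Missing join condition: each purchases row is matched to all customers rows instead of just its own

Fix: Specify the join condition linking the foreign key to the parent id

Corrected query:
SELECT c.id, p.name, c.amount FROM customers p JOIN purchases c ON c.customer_id = p.id

Result:
id | name  | amount 
---+-------+--------
1  | Alice | 1616.1 
2  | Bob   | 1905.24
3  | Bob   | 1983.25
4  | Bob   | 1091.75
5  | Bob   | 1748.82
6  | Bob   | 604.5  
7  | Bob   | 615.25 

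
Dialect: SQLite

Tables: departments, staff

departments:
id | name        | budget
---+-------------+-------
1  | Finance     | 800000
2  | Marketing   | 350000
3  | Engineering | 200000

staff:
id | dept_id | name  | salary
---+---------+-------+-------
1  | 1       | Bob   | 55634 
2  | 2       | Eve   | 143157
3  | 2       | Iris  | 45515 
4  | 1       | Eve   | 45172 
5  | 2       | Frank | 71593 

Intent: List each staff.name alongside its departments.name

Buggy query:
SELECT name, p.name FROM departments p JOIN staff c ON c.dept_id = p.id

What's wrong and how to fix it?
Bug: Both tables have a 'name' column; the unqualified reference is ambiguous

Fix: Qualify the column with its table alias (c.name)

Corrected query:
SELECT c.name, p.name FROM departments p JOIN staff c ON c.dept_id = p.id

Result:
name  | name     
------+----------
Bob   | Finance  
Eve   | Marketing
Iris  | Marketing
Eve   | Finance  
Frank | Marketing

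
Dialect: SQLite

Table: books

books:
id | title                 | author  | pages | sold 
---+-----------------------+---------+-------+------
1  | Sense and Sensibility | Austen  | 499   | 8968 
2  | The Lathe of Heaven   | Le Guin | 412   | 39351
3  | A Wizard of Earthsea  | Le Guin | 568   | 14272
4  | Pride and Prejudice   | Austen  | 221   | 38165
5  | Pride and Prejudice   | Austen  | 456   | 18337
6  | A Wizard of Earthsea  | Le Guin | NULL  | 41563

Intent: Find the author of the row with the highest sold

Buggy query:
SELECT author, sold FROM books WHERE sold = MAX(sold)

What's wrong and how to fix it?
Bug: MAX(sold) is an aggregate and cannot be used directly in WHERE

Fix: Use a subquery: WHERE sold = (SELECT MAX(sold) FROM books)

Corrected query:
SELECT author, sold FROM books WHERE sold = (SELECT MAX(sold) FROM books)

Result:
author  | sold 
--------+------
Le Guin | 41563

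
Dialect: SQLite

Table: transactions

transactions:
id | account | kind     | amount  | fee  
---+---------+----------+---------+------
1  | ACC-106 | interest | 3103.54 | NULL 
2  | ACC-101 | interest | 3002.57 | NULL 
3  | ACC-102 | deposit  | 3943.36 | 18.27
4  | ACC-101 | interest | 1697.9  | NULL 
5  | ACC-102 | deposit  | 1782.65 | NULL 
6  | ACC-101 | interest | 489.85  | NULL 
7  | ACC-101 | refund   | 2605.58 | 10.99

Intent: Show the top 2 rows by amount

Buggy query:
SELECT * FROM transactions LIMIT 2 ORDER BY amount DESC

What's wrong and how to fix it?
Bug: LIMIT must come after ORDER BY

Fix: Swap the clauses: ORDER BY first, then LIMIT

Corrected query:
SELECT * FROM transactions ORDER BY amount DESC LIMIT 2

Result:
id | account | kind     | amount  | fee  
---+---------+----------+---------+------
3  | ACC-102 | deposit  | 3943.36 | 18.27
1  | ACC-106 | interest | 3103.54 | NULL 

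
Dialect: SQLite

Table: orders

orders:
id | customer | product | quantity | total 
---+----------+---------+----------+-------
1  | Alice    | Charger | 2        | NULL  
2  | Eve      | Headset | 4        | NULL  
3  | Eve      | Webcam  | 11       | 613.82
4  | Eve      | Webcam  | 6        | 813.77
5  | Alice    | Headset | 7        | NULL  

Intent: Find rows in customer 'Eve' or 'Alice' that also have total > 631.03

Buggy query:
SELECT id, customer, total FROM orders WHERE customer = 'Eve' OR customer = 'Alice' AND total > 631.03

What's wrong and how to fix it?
Bug: AND binds tighter than OR, so this parses as customer = 'Eve' OR (customer = 'Alice' AND total > 631.03)

Fix: Group the OR with parentheses (or use IN), then AND the threshold

Corrected query:
SELECT id, customer, total FROM orders WHERE (customer = 'Eve' OR customer = 'Alice') AND total > 631.03

Result:
id | customer | total 
---+----------+-------
4  | Eve      | 813.77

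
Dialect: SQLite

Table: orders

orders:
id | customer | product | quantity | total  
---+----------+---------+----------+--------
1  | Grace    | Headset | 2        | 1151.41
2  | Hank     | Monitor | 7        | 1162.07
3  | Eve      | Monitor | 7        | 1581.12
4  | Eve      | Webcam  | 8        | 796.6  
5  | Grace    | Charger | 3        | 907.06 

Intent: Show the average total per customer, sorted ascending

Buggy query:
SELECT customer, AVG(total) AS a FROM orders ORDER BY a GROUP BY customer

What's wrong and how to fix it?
Bug: GROUP BY must precede ORDER BY

Fix: Reorder: SELECT … FROM … GROUP BY … ORDER BY …

Corrected query:
SELECT customer, AVG(total) AS a FROM orders GROUP BY customer ORDER BY a

Result:
customer | a       
---------+---------
Grace    | 1029.235
Hank     | 1162.07 
Eve      | 1188.86 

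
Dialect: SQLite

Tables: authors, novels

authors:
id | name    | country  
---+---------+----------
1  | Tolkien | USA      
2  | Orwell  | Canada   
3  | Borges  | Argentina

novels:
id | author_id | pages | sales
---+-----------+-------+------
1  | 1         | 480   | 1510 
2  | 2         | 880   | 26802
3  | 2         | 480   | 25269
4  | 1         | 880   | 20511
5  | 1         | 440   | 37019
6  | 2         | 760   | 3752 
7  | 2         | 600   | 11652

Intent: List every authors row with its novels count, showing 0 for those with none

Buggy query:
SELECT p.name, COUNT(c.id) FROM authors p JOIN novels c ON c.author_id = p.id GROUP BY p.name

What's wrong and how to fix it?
Bug: INNER JOIN drops authors rows that have no matching novels rows

Fix: Switch to LEFT JOIN to retain unmatched parent rows

Corrected query:
SELECT p.name, COUNT(c.id) FROM authors p LEFT JOIN novels c ON c.author_id = p.id GROUP BY p.name

Result:
name    | COUNT(c.id)
--------+------------
Borges  | 0          
Orwell  | 4          
Tolkien | 3          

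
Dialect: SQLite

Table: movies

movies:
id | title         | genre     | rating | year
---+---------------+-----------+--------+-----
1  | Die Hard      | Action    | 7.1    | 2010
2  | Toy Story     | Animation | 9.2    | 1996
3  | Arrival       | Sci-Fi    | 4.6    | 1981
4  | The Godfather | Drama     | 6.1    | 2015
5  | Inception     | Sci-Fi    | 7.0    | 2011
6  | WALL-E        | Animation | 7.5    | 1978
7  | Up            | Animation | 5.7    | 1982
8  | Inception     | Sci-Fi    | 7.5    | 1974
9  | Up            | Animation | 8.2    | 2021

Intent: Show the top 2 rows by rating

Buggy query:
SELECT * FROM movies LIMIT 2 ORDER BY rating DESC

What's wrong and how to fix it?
Bug: LIMIT must come after ORDER BY

Fix: Sort with ORDER BY, then apply LIMIT

Corrected query:
SELECT * FROM movies ORDER BY rating DESC LIMIT 2

Result:
id | title     | genre     | rating | year
---+-----------+-----------+--------+-----
2  | Toy Story | Animation | 9.2    | 1996
9  | Up        | Animation | 8.2    | 2021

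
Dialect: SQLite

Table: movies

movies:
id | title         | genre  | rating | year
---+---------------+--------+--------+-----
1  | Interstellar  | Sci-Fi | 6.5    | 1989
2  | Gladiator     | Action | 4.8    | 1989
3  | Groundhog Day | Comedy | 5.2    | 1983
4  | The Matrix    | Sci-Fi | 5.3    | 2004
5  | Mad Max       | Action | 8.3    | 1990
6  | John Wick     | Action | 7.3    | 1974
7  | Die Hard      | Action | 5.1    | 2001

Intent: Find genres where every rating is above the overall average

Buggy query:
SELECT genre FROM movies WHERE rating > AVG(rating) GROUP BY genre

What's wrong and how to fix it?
Bug: WHERE evaluates per row before aggregation, so AVG() is unavailable

Fix: Use a subquery for AVG and a HAVING MIN(...) filter so the condition holds for every row in the group

Corrected query:
SELECT genre FROM movies GROUP BY genre HAVING MIN(rating) > (SELECT AVG(rating) FROM movies)

Result:
(no rows)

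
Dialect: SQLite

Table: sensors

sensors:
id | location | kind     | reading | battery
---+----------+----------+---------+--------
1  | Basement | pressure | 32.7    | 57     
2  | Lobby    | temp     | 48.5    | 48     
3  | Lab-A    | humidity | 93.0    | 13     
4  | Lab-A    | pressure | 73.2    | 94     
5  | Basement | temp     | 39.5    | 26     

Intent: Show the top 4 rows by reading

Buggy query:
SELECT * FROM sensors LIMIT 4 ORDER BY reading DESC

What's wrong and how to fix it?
Bug: ORDER BY cannot follow LIMIT; LIMIT is the final clause

Fix: Swap the clauses: ORDER BY first, then LIMIT

Corrected query:
SELECT * FROM sensors ORDER BY reading DESC LIMIT 4

Result:
id | location | kind     | reading | battery
---+----------+----------+---------+--------
3  | Lab-A    | humidity | 93      | 13     
4  | Lab-A    | pressure | 73.2    | 94     
2  | Lobby    | temp     | 48.5    | 48     
5  | Basement | temp     | 39.5    | 26     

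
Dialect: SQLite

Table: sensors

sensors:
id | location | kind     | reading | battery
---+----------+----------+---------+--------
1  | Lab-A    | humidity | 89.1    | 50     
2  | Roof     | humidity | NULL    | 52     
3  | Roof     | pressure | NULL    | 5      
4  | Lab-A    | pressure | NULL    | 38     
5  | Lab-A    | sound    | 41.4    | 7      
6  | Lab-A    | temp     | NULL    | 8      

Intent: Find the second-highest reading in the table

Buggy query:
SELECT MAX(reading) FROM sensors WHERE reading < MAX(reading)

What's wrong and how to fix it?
Bug: The inner MAX is an aggregate inside WHERE, which is not allowed

Fix: Compute the overall MAX in a subquery, then take MAX of rows below it

Corrected query:
SELECT MAX(reading) FROM sensors WHERE reading < (SELECT MAX(reading) FROM sensors)

Result:
MAX(reading)
------------
41.4        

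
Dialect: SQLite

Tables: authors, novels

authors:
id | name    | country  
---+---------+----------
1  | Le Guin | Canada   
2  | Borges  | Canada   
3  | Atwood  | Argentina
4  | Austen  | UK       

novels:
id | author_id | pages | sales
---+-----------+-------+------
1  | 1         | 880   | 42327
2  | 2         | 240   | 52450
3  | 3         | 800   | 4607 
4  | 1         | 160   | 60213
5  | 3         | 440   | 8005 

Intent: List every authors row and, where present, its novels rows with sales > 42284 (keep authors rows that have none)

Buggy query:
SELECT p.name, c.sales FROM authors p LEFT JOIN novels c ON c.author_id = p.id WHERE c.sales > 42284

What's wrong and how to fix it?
Bug: Filtering c.sales in WHERE discards the NULL rows produced by LEFT JOIN, turning it into an inner join

Fix: Move the right-table condition into the ON clause so unmatched parents are kept

Corrected query:
SELECT p.name, c.sales FROM authors p LEFT JOIN novels c ON c.author_id = p.id AND c.sales > 42284

Result:
name    | sales
--------+------
Le Guin | 42327
Le Guin | 60213
Borges  | 52450
Atwood  | NULL 
Austen  | NULL 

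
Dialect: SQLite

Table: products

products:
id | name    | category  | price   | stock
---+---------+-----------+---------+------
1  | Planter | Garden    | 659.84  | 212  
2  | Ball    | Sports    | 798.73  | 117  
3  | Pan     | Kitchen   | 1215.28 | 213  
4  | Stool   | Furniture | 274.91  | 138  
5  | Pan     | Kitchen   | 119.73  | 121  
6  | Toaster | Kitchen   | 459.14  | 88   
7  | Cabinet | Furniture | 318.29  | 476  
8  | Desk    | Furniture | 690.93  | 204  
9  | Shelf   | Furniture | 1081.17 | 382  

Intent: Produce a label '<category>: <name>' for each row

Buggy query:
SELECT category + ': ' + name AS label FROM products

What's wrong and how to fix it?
Bug: '+' is numeric addition; on text columns SQLite converts them to 0 instead of concatenating

Fix: Use the || operator for string concatenation

Corrected query:
SELECT category || ': ' || name AS label FROM products

Result:
label             
------------------
Garden: Planter   
Sports: Ball      
Kitchen: Pan      
Furniture: Stool  
Kitchen: Pan      
Kitchen: Toaster  
Furniture: Cabinet
Furniture: Desk   
Furniture: Shelf  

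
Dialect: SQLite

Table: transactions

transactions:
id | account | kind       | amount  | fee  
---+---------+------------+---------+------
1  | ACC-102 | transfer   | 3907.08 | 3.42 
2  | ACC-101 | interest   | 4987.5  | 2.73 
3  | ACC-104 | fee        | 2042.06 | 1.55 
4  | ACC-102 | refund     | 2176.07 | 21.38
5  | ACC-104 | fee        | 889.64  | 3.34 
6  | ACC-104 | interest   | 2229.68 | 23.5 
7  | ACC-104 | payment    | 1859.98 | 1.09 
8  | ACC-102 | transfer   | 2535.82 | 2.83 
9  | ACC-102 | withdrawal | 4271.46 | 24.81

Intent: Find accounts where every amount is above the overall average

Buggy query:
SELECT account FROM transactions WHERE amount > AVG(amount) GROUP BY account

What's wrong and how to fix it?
Bug: AVG() is an aggregate; it can't sit directly in WHERE

Fix: Compute the overall average in a scalar subquery and compare each group's MIN against it in HAVING

Corrected query:
SELECT account FROM transactions GROUP BY account HAVING MIN(amount) > (SELECT AVG(amount) FROM transactions)

Result:
account
-------
ACC-101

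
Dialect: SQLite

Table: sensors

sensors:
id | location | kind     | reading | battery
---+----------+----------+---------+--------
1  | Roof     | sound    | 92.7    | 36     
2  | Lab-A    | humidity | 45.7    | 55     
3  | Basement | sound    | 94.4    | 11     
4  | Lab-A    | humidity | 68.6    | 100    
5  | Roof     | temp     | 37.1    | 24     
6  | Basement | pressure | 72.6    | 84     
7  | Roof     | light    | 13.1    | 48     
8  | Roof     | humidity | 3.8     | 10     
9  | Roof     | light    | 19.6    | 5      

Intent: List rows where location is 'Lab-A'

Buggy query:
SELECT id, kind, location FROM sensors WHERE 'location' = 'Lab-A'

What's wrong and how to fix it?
Bug: Single quotes denote string literals in SQL; the column name is being compared as a constant string

Fix: Remove the quotes around the column name (or use double quotes for an identifier)

Corrected query:
SELECT id, kind, location FROM sensors WHERE location = 'Lab-A'

Result:
id | kind     | location
---+----------+---------
2  | humidity | Lab-A   
4  | humidity | Lab-A   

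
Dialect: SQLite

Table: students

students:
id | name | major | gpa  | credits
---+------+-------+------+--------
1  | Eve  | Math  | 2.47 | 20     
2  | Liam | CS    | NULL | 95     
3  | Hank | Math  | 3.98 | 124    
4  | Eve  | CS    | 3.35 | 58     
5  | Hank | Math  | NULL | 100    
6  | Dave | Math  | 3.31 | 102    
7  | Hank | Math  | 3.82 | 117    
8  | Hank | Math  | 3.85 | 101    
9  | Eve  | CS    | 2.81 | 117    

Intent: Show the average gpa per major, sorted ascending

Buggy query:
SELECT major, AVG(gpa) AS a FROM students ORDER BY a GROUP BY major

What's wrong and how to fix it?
Bug: GROUP BY must precede ORDER BY

Fix: Move ORDER BY to the end, after GROUP BY

Corrected query:
SELECT major, AVG(gpa) AS a FROM students GROUP BY major ORDER BY a

Result:
major | a    
------+------
CS    | 3.08 
Math  | 3.486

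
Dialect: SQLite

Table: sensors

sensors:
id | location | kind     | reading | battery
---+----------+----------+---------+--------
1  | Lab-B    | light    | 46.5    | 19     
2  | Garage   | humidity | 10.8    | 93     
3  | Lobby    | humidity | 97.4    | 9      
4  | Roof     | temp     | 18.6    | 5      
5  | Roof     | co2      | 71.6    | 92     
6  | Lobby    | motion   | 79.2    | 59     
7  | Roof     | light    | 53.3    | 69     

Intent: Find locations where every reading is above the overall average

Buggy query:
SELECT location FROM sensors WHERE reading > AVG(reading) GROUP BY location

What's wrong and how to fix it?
Bug: WHERE evaluates per row before aggregation, so AVG() is unavailable

Fix: Use a subquery for AVG and a HAVING MIN(...) filter so the condition holds for every row in the group

Corrected query:
SELECT location FROM sensors GROUP BY location HAVING MIN(reading) > (SELECT AVG(reading) FROM sensors)

Result:
location
--------
Lobby   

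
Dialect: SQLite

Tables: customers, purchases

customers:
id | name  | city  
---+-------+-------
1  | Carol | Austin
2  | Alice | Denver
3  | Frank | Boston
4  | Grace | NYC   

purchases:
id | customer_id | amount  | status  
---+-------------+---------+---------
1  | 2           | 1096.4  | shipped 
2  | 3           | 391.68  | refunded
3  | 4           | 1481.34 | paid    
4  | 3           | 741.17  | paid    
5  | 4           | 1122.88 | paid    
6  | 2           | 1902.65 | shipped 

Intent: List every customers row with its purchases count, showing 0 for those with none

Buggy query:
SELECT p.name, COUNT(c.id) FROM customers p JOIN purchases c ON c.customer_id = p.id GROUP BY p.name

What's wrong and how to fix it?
Bug: INNER JOIN drops customers rows that have no matching purchases rows

Fix: Switch to LEFT JOIN to retain unmatched parent rows

Corrected query:
SELECT p.name, COUNT(c.id) FROM customers p LEFT JOIN purchases c ON c.customer_id = p.id GROUP BY p.name

Result:
name  | COUNT(c.id)
------+------------
Alice | 2          
Carol | 0          
Frank | 2          
Grace | 2          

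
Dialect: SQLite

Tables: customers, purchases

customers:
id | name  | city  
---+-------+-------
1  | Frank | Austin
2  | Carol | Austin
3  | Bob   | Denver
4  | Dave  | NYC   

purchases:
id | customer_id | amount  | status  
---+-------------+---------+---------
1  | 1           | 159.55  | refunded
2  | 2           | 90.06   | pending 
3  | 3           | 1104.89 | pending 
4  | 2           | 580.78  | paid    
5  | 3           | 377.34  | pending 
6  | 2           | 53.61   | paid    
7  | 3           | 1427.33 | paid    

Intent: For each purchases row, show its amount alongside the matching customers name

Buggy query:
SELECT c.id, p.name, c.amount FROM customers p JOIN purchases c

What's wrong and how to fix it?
Bug: Missing join condition: each purchases row is matched to all customers rows instead of just its own

Fix: Specify the join condition linking the foreign key to the parent id

Corrected query:
SELECT c.id, p.name, c.amount FROM customers p JOIN purchases c ON c.customer_id = p.id

Result:
id | name  | amount 
---+-------+--------
1  | Frank | 159.55 
2  | Carol | 90.06  
3  | Bob   | 1104.89
4  | Carol | 580.78 
5  | Bob   | 377.34 
6  | Carol | 53.61  
7  | Bob   | 1427.33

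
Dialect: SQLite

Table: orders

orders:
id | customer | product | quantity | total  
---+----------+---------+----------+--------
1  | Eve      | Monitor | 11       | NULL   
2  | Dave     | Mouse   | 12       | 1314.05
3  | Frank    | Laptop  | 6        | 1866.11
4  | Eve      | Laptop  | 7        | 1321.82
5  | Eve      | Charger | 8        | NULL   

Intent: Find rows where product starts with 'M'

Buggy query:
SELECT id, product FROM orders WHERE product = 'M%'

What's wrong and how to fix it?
Bug: '=' compares the literal string including the % character; pattern matching needs LIKE

Fix: Use LIKE for wildcard pattern matching

Corrected query:
SELECT id, product FROM orders WHERE product LIKE 'M%'

Result:
id | product
---+--------
1  | Monitor
2  | Mouse  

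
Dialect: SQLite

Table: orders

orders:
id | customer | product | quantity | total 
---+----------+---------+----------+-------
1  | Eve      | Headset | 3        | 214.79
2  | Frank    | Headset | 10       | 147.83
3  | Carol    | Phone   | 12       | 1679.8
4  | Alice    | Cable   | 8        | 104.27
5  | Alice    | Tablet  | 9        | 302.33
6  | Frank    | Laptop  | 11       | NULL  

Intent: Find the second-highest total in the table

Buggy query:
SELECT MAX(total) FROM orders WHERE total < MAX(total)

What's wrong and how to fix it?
Bug: The inner MAX is an aggregate inside WHERE, which is not allowed

Fix: Compute the overall MAX in a subquery, then take MAX of rows below it

Corrected query:
SELECT MAX(total) FROM orders WHERE total < (SELECT MAX(total) FROM orders)

Result:
MAX(total)
----------
302.33    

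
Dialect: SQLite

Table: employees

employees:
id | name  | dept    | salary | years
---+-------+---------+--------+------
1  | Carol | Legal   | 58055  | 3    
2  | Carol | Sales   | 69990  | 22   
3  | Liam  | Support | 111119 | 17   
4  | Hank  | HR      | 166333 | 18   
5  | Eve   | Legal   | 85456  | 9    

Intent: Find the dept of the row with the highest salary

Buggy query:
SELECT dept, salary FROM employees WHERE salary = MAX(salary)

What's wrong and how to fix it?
Bug: MAX(salary) is an aggregate and cannot be used directly in WHERE

Fix: Wrap MAX in a scalar subquery so WHERE compares against a single value

Corrected query:
SELECT dept, salary FROM employees WHERE salary = (SELECT MAX(salary) FROM employees)

Result:
dept | salary
-----+-------
HR   | 166333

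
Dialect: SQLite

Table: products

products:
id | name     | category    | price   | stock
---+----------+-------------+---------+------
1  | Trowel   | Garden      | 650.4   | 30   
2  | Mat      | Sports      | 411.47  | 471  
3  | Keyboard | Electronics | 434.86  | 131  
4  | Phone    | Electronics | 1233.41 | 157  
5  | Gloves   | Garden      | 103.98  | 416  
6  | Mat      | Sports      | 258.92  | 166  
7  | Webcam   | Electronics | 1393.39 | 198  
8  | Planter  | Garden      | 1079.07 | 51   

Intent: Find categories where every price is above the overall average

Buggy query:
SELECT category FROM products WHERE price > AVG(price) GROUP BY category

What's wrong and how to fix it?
Bug: WHERE evaluates per row before aggregation, so AVG() is unavailable

Fix: Use a subquery for AVG and a HAVING MIN(...) filter so the condition holds for every row in the group

Corrected query:
SELECT category FROM products GROUP BY category HAVING MIN(price) > (SELECT AVG(price) FROM products)

Result:
(no rows)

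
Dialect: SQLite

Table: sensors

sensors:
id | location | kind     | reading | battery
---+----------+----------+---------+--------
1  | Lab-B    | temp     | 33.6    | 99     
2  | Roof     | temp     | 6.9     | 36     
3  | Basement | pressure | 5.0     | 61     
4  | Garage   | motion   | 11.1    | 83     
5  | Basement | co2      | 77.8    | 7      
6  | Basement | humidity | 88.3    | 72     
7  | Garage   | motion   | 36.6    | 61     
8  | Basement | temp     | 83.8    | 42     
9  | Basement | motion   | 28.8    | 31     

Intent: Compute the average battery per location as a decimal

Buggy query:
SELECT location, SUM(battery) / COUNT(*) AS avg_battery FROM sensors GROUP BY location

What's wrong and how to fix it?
Bug: Both operands are integers, so '/' performs integer division and truncates

Fix: Cast one side to REAL so the division keeps the fractional part

Corrected query:
SELECT location, SUM(battery) * 1.0 / COUNT(*) AS avg_battery FROM sensors GROUP BY location

Result:
location | avg_battery
---------+------------
Basement | 42.6       
Garage   | 72         
Lab-B    | 99         
Roof     | 36         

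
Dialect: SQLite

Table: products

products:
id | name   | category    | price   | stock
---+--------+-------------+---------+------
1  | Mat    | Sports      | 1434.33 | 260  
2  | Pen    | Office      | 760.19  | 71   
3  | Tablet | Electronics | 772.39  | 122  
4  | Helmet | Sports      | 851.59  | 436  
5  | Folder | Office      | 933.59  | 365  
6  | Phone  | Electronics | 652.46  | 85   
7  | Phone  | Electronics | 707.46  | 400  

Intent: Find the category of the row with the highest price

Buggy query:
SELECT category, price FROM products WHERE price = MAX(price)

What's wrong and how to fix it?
Bug: WHERE is evaluated per row; an aggregate over the whole table isn't defined there

Fix: Wrap MAX in a scalar subquery so WHERE compares against a single value

Corrected query:
SELECT category, price FROM products WHERE price = (SELECT MAX(price) FROM products)

Result:
category | price  
---------+--------
Sports   | 1434.33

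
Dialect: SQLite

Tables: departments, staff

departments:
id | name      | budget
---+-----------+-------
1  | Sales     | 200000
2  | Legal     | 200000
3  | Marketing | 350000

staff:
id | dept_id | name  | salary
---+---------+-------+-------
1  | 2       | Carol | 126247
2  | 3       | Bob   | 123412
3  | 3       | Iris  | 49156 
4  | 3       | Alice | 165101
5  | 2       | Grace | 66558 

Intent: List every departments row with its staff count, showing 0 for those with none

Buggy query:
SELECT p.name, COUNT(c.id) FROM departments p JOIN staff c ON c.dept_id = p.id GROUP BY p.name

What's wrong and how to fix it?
Bug: An inner join excludes parents with zero children

Fix: Switch to LEFT JOIN to retain unmatched parent rows

Corrected query:
SELECT p.name, COUNT(c.id) FROM departments p LEFT JOIN staff c ON c.dept_id = p.id GROUP BY p.name

Result:
name      | COUNT(c.id)
----------+------------
Legal     | 2          
Marketing | 3          
Sales     | 0          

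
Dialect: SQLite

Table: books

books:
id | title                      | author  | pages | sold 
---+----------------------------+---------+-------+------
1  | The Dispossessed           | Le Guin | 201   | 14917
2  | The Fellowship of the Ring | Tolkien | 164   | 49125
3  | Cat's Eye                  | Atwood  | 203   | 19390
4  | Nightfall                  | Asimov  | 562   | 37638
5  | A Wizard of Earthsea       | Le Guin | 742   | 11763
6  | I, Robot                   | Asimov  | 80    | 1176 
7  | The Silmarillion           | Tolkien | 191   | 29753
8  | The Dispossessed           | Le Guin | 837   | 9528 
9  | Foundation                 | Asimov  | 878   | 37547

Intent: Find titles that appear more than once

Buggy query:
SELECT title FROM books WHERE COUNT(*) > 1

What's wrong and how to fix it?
Bug: COUNT(*) is an aggregate and cannot be used in WHERE

Fix: Group first, then use HAVING for the count condition

Corrected query:
SELECT title FROM books GROUP BY title HAVING COUNT(*) > 1

Result:
title           
----------------
The Dispossessed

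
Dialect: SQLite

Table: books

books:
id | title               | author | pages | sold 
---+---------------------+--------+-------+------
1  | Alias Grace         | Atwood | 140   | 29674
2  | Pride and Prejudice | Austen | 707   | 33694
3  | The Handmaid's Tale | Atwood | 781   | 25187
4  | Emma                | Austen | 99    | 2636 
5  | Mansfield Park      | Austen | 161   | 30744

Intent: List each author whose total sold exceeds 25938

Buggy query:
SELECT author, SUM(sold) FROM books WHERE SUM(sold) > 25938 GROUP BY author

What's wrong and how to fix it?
Bug: Aggregate functions cannot appear in a WHERE clause

Fix: Use HAVING (which filters groups after aggregation) instead of WHERE

Corrected query:
SELECT author, SUM(sold) FROM books GROUP BY author HAVING SUM(sold) > 25938

Result:
author | SUM(sold)
-------+----------
Atwood | 54861    
Austen | 67074    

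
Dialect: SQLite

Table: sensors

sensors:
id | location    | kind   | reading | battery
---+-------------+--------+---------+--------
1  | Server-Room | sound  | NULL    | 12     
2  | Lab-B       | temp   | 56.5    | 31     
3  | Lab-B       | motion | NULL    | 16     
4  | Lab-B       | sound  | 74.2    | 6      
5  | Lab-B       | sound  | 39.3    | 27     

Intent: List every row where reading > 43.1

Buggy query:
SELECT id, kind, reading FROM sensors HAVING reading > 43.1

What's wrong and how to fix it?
Bug: This is a non-aggregate query (no GROUP BY, no aggregates), so in SQLite the HAVING clause is invalid here; a row-level condition belongs in WHERE

Fix: Use WHERE for row-level filtering

Corrected query:
SELECT id, kind, reading FROM sensors WHERE reading > 43.1

Result:
id | kind  | reading
---+-------+--------
2  | temp  | 56.5   
4  | sound | 74.2   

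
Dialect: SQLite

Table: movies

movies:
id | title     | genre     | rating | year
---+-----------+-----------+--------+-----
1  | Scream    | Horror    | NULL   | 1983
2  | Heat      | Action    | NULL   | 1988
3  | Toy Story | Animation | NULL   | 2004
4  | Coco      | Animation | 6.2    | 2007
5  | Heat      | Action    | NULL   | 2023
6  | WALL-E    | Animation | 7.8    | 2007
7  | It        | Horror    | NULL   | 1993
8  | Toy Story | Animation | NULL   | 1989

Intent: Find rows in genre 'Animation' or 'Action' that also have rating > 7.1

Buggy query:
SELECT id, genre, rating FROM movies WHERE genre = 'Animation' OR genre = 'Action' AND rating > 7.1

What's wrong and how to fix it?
Bug: Without parentheses, AND is evaluated before OR, so the rating filter only applies to the 'Action' branch

Fix: Group the OR with parentheses (or use IN), then AND the threshold

Corrected query:
SELECT id, genre, rating FROM movies WHERE (genre = 'Animation' OR genre = 'Action') AND rating > 7.1

Result:
id | genre     | rating
---+-----------+-------
6  | Animation | 7.8   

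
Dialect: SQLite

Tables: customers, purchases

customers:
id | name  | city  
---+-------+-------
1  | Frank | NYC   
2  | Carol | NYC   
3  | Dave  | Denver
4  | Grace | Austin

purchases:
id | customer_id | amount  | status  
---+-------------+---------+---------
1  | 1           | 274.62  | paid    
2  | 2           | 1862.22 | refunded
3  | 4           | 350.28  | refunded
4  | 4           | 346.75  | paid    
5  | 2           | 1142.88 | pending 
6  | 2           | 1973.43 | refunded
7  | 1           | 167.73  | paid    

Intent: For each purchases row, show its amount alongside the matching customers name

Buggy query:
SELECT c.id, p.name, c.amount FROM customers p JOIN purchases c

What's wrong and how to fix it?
Bug: Missing join condition: each purchases row is matched to all customers rows instead of just its own

Fix: Add ON c.customer_id = p.id to the JOIN

Corrected query:
SELECT c.id, p.name, c.amount FROM customers p JOIN purchases c ON c.customer_id = p.id

Result:
id | name  | amount 
---+-------+--------
1  | Frank | 274.62 
2  | Carol | 1862.22
3  | Grace | 350.28 
4  | Grace | 346.75 
5  | Carol | 1142.88
6  | Carol | 1973.43
7  | Frank | 167.73 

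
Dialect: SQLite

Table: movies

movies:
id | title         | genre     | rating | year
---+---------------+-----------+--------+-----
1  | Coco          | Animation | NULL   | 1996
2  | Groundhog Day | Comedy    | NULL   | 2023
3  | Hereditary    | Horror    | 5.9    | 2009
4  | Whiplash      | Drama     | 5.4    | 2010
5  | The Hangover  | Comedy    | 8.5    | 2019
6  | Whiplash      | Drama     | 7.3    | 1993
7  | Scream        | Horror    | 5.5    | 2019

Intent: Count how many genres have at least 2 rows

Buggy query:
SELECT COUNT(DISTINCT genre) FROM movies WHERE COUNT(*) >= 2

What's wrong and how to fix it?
Bug: WHERE filters individual rows, not groups, so a group-level COUNT is invalid there

Fix: Use a subquery that GROUPs and filters with HAVING, then count its rows

Corrected query:
SELECT COUNT(*) FROM (SELECT genre FROM movies GROUP BY genre HAVING COUNT(*) >= 2)

Result:
COUNT(*)
--------
3       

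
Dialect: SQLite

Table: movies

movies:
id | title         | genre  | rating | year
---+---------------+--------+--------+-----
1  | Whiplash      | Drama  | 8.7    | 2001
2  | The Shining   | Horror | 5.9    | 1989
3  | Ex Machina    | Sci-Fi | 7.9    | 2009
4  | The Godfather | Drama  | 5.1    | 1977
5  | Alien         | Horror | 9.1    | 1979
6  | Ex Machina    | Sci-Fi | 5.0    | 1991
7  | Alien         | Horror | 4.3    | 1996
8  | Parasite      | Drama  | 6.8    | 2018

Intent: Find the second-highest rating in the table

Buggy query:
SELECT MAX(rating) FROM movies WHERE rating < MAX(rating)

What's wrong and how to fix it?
Bug: The inner MAX is an aggregate inside WHERE, which is not allowed

Fix: Compute the overall MAX in a subquery, then take MAX of rows below it

Corrected query:
SELECT MAX(rating) FROM movies WHERE rating < (SELECT MAX(rating) FROM movies)

Result:
MAX(rating)
-----------
8.7        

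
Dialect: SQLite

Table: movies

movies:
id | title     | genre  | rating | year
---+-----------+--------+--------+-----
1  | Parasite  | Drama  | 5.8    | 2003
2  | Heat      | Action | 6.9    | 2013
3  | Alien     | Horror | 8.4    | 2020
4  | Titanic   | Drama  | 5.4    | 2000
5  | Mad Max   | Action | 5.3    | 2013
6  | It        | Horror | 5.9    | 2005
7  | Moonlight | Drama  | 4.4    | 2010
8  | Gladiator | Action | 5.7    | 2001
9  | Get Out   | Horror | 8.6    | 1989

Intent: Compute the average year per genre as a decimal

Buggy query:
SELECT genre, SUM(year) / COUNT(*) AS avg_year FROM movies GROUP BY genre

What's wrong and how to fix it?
Bug: Both operands are integers, so '/' performs integer division and truncates

Fix: Cast one side to REAL so the division keeps the fractional part

Corrected query:
SELECT genre, SUM(year) * 1.0 / COUNT(*) AS avg_year FROM movies GROUP BY genre

Result:
genre  | avg_year   
-------+------------
Action | 2009       
Drama  | 2004.333333
Horror | 2004.666667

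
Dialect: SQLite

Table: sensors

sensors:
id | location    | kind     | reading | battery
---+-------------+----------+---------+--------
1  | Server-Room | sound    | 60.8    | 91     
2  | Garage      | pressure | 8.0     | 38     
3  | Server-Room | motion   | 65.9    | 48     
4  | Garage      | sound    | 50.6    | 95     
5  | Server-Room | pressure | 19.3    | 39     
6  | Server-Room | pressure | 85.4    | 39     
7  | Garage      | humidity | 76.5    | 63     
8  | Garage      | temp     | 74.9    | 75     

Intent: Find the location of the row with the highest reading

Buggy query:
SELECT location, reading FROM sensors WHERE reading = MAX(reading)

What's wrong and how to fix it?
Bug: MAX(reading) is an aggregate and cannot be used directly in WHERE

Fix: Use a subquery: WHERE reading = (SELECT MAX(reading) FROM sensors)

Corrected query:
SELECT location, reading FROM sensors WHERE reading = (SELECT MAX(reading) FROM sensors)

Result:
location    | reading
------------+--------
Server-Room | 85.4   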